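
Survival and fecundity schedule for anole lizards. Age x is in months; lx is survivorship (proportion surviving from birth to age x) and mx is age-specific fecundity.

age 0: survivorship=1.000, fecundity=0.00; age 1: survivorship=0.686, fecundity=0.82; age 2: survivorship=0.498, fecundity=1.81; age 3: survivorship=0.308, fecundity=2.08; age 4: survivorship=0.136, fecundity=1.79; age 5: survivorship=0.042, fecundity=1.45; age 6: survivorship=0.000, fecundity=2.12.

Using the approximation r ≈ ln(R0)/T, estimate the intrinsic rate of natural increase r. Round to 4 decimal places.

R0 = Σ lx·mx = 0 + 0.56252 + 0.90138 + 0.64064 + 0.24344 + 0.0609 + 0 = 2.40888
Σ x·lx·mx = 5.56546; T = 5.56546/2.40888 = 2.31039…
r ≈ ln(R0)/T = ln(2.40888)/2.31039… = 0.380525… → 0.3805

0.3805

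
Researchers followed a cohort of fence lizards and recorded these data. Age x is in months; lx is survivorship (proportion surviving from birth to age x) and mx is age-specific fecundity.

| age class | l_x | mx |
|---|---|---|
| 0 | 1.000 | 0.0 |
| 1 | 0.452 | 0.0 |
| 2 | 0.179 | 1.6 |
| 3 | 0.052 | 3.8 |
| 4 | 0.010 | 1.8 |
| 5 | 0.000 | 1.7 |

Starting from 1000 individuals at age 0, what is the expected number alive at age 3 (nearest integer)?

52

Expected survivors = N0 · l_3 = 1000 × 0.052 = 52 → 52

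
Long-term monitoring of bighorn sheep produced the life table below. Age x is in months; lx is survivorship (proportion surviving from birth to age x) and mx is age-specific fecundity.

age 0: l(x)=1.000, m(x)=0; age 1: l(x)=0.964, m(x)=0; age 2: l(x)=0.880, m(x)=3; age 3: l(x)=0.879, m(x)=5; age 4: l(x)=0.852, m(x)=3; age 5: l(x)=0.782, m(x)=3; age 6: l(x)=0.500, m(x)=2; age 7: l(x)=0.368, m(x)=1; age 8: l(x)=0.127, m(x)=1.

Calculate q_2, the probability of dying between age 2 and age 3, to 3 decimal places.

q_2 = (l_2 − l_3) / l_2 = (0.88 − 0.879) / 0.88
     = 0.001 / 0.88 = 0.001136… → 0.001

0.001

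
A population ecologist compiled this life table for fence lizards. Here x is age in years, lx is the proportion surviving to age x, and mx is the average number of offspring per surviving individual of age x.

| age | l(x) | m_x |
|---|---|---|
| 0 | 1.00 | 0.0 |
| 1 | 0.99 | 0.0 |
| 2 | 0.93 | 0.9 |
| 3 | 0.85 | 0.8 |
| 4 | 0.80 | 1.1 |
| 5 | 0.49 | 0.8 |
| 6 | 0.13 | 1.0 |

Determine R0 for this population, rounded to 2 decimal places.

2.92

lx·mx by age: 0, 0, 0.837, 0.68, 0.88, 0.392, 0.13
R0 = Σ lx·mx = 2.919 → 2.92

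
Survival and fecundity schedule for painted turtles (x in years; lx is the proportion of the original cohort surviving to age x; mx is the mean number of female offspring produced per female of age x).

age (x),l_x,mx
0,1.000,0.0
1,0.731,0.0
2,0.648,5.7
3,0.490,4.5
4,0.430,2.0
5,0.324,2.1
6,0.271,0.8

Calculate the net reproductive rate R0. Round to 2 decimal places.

7.66

lx·mx by age: 0, 0, 3.6936, 2.205, 0.86, 0.6804, 0.2168
R0 = Σ lx·mx = 7.6558 → 7.66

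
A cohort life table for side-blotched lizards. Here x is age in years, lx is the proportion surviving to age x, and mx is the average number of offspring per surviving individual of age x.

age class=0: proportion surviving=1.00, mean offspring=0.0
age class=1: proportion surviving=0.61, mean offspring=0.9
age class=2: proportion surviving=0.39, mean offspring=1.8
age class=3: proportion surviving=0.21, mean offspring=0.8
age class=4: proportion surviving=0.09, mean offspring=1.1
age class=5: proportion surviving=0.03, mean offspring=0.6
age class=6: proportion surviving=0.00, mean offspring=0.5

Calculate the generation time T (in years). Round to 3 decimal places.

1.916

lx·mx: 0, 0.549, 0.702, 0.168, 0.099, 0.018, 0 → R0 = 1.536
x·lx·mx: 0, 0.549, 1.404, 0.504, 0.396, 0.09, 0 → Σ = 2.943
T = 2.943 / 1.536 = 1.916016… → 1.916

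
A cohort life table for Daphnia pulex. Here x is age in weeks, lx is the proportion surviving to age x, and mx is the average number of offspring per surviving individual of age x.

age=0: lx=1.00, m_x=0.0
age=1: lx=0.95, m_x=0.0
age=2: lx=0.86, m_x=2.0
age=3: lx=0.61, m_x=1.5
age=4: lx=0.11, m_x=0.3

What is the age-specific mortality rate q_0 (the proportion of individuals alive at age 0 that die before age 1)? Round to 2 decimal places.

q_0 = (l_0 − l_1) / l_0 = (1 − 0.95) / 1
     = 0.05 / 1 = 0.05 → 0.05

0.05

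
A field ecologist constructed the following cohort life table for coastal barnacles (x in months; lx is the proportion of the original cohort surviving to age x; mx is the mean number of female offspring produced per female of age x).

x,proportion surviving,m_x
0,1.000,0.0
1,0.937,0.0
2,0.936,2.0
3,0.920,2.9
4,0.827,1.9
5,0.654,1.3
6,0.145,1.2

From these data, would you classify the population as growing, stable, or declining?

growing

R0 = Σ lx·mx = 0 + 0 + 1.872 + 2.668 + 1.5713 + 0.8502 + 0.174 = 7.1355
R0 > 1, so the population is growing.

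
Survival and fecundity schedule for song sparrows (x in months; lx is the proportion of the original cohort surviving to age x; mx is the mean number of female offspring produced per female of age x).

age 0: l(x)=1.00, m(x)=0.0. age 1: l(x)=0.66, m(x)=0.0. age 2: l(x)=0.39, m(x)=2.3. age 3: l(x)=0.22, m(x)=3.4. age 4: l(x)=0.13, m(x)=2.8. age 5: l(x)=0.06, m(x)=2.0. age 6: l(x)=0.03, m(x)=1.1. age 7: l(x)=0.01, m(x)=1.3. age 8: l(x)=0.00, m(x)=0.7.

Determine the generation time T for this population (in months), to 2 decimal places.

lx·mx: 0, 0, 0.897, 0.748, 0.364, 0.12, 0.033, 0.013, 0 → R0 = 2.175
x·lx·mx: 0, 0, 1.794, 2.244, 1.456, 0.6, 0.198, 0.091, 0 → Σ = 6.383
T = 6.383 / 2.175 = 2.934713… → 2.93

2.93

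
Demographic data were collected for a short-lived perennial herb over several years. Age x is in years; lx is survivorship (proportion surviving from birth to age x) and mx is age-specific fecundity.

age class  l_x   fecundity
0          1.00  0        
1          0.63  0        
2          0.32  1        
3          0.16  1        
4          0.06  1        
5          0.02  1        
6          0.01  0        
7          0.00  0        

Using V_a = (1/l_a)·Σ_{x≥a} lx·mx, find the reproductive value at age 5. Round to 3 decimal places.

lx·mx for x ≥ 5: 0.02, 0, 0 → sum = 0.02
V_5 = 0.02 / l_5 = 0.02 / 0.02 = 1 → 1.000

1.000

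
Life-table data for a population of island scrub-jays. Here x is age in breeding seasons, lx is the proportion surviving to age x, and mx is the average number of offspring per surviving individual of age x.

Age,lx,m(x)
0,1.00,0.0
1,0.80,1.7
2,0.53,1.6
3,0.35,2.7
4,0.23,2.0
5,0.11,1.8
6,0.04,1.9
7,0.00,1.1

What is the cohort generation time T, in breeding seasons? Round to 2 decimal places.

2.36

lx·mx: 0, 1.36, 0.848, 0.945, 0.46, 0.198, 0.076, 0 → R0 = 3.887
x·lx·mx: 0, 1.36, 1.696, 2.835, 1.84, 0.99, 0.456, 0 → Σ = 9.177
T = 9.177 / 3.887 = 2.360947… → 2.36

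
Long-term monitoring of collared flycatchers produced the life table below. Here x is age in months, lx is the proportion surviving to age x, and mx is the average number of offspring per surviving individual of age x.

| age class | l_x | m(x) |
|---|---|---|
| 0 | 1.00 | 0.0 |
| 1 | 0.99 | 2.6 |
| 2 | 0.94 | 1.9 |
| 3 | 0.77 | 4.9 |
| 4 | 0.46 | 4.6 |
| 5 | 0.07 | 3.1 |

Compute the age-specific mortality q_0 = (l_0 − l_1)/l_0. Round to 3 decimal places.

0.010

q_0 = (l_0 − l_1) / l_0 = (1 − 0.99) / 1
     = 0.01 / 1 = 0.01 → 0.010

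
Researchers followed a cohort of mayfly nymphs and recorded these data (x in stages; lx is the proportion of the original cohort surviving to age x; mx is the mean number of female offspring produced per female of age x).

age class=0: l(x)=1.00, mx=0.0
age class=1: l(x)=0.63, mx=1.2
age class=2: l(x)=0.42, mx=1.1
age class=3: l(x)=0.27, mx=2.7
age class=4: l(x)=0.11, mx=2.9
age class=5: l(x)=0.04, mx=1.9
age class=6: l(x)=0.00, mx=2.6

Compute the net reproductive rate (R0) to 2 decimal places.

lx·mx by age: 0, 0.756, 0.462, 0.729, 0.319, 0.076, 0
R0 = Σ lx·mx = 2.342 → 2.34

2.34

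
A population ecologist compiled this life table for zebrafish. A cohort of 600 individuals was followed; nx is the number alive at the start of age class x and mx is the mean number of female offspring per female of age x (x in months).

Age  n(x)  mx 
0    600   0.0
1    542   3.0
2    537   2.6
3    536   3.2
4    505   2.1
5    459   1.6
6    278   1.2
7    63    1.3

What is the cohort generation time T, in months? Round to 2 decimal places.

2.89

lx = nx/n0 = nx/600: 1, 0.90333…, 0.895, 0.89333…, 0.84167…, 0.765, 0.46333…, 0.105
lx·mx: 0, 2.71…, 2.327, 2.858667…, 1.7675…, 1.224, 0.556…, 0.1365 → R0 = 11.579667…
x·lx·mx: 0, 2.71…, 4.654, 8.576…, 7.07…, 6.12, 3.336…, 0.9555 → Σ = 33.4215…
T = 33.4215… / 11.579667… = 2.886223… → 2.89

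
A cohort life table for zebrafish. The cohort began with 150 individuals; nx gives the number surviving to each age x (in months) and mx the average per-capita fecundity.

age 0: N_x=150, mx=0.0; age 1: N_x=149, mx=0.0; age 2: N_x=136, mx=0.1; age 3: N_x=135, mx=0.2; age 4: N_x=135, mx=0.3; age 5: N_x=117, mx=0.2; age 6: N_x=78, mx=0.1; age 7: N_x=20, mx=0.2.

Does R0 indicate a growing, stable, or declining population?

lx = nx/n0 = nx/150: 1, 0.99333…, 0.90667…, 0.9, 0.9, 0.78, 0.52, 0.13333…
R0 = Σ lx·mx = 0 + 0 + 0.090667… + 0.18 + 0.27 + 0.156 + 0.052 + 0.026667… = 0.775333…
R0 < 1, so the population is declining.

declining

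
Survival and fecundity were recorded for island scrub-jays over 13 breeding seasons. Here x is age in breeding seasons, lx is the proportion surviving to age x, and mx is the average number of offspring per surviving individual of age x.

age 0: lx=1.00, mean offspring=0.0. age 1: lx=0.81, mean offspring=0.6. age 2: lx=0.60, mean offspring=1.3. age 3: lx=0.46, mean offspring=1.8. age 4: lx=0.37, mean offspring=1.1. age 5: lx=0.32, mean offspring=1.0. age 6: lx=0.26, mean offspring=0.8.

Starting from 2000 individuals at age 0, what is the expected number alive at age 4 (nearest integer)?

Expected survivors = N0 · l_4 = 2000 × 0.37 = 740 → 740

740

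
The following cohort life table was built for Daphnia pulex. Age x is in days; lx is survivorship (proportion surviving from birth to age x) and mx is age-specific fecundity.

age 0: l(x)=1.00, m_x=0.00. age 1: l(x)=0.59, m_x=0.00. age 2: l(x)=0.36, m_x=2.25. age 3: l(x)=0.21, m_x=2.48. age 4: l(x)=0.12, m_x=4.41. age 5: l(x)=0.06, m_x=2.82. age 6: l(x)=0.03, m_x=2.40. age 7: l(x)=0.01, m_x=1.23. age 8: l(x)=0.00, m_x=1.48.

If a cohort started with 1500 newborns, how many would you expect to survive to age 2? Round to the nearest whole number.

Expected survivors = N0 · l_2 = 1500 × 0.36 = 540 → 540

540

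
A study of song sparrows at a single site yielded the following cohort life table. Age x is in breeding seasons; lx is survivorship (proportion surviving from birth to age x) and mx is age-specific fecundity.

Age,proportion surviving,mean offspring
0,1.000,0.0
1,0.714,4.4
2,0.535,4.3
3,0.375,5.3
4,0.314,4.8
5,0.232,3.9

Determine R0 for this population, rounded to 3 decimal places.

9.842

lx·mx by age: 0, 3.1416, 2.3005, 1.9875, 1.5072, 0.9048
R0 = Σ lx·mx = 9.8416 → 9.842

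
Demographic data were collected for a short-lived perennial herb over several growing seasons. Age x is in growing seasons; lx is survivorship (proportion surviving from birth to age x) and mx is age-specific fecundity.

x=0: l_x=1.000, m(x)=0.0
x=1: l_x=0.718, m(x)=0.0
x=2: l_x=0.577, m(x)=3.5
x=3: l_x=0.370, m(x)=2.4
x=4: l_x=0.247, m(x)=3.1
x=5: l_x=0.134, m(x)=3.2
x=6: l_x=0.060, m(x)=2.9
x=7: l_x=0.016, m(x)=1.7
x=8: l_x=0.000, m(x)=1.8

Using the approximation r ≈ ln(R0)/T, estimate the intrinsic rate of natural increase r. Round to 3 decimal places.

0.478

R0 = Σ lx·mx = 0 + 0 + 2.0195 + 0.888 + 0.7657 + 0.4288 + 0.174 + 0.0272 + 0 = 4.3032
Σ x·lx·mx = 13.1442; T = 13.1442/4.3032 = 3.05452…
r ≈ ln(R0)/T = ln(4.3032)/3.05452… = 0.47777… → 0.478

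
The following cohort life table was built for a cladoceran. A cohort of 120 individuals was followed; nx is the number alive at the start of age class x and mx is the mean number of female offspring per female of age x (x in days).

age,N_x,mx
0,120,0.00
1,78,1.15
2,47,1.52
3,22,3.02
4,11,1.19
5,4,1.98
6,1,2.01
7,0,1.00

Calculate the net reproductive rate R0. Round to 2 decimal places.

2.09

lx = nx/n0 = nx/120: 1, 0.65, 0.39167…, 0.18333…, 0.09167…, 0.03333…, 0.00833…, 0
lx·mx by age: 0, 0.7475, 0.595333…, 0.553667…, 0.109083…, 0.066…, 0.01675…, 0
R0 = Σ lx·mx = 2.088333… → 2.09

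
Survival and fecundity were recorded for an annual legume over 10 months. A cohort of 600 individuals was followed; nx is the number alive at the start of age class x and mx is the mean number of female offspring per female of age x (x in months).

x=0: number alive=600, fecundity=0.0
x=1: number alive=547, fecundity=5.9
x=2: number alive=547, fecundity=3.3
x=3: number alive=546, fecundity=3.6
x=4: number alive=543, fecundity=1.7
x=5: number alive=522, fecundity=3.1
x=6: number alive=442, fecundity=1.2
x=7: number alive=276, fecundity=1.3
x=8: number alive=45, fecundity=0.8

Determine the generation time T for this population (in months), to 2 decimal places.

lx = nx/n0 = nx/600: 1, 0.91167…, 0.91167…, 0.91, 0.905, 0.87, 0.73667…, 0.46, 0.075
lx·mx: 0, 5.378833…, 3.0085…, 3.276, 1.5385, 2.697, 0.884…, 0.598, 0.06 → R0 = 17.440833…
x·lx·mx: 0, 5.378833…, 6.017…, 9.828, 6.154, 13.485, 5.304…, 4.186, 0.48 → Σ = 50.832833…
T = 50.832833… / 17.440833… = 2.914587… → 2.91

2.91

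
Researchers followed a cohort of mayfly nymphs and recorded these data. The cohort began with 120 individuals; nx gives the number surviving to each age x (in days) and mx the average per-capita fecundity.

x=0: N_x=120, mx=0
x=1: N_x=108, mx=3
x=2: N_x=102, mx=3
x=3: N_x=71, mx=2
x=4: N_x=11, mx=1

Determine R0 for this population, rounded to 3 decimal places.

lx = nx/n0 = nx/120: 1, 0.9, 0.85, 0.59167…, 0.09167…
lx·mx by age: 0, 2.7, 2.55, 1.183333…, 0.091667…
R0 = Σ lx·mx = 6.525… → 6.525

6.525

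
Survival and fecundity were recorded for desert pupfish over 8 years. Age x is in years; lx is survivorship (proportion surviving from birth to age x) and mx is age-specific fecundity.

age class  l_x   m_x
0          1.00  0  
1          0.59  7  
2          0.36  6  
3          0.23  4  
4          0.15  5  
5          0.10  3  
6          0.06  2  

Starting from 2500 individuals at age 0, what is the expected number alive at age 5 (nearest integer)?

Expected survivors = N0 · l_5 = 2500 × 0.10 = 250 → 250

250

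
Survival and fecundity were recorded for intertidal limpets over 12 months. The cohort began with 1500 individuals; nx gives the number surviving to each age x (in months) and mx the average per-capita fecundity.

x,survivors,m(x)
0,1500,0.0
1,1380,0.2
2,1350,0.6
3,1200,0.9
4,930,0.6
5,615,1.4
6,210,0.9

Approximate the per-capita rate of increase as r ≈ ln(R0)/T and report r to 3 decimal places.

lx = nx/n0 = nx/1500: 1, 0.92, 0.9, 0.8, 0.62, 0.41, 0.14
R0 = Σ lx·mx = 0 + 0.184 + 0.54 + 0.72 + 0.372 + 0.574 + 0.126 = 2.516
Σ x·lx·mx = 8.538; T = 8.538/2.516 = 3.39348…
r ≈ ln(R0)/T = ln(2.516)/3.39348… = 0.27189… → 0.272

0.272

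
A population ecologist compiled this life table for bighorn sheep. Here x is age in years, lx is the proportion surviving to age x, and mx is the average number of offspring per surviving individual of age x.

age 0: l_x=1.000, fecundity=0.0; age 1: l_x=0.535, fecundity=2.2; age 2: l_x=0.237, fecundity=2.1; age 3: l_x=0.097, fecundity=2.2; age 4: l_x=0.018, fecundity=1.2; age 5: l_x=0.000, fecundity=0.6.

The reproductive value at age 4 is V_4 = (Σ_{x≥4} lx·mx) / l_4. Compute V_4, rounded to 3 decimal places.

lx·mx for x ≥ 4: 0.0216, 0 → sum = 0.0216
V_4 = 0.0216 / l_4 = 0.0216 / 0.018 = 1.2 → 1.200

1.200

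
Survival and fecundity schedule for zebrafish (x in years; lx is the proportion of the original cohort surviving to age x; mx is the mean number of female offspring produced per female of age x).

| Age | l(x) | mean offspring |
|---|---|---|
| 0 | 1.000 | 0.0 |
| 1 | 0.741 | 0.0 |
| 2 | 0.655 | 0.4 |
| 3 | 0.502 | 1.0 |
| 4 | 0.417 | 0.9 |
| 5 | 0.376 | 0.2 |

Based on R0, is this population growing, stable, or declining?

R0 = Σ lx·mx = 0 + 0 + 0.262 + 0.502 + 0.3753 + 0.0752 = 1.2145
R0 > 1, so the population is growing.

growing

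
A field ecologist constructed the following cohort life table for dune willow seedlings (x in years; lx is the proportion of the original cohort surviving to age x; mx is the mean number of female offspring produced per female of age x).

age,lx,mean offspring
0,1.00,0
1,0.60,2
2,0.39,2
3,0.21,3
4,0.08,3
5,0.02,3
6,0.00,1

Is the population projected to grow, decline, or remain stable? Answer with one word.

growing

R0 = Σ lx·mx = 0 + 1.2 + 0.78 + 0.63 + 0.24 + 0.06 + 0 = 2.91
R0 > 1, so the population is growing.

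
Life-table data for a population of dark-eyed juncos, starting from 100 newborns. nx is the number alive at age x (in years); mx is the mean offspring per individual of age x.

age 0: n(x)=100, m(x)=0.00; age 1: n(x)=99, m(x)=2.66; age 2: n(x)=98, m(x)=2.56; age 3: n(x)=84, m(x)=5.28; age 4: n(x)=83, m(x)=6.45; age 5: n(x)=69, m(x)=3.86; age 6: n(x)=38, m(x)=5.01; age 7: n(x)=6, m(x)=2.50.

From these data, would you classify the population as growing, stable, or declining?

growing

lx = nx/n0 = nx/100: 1, 0.99, 0.98, 0.84, 0.83, 0.69, 0.38, 0.06
R0 = Σ lx·mx = 0 + 2.6334 + 2.5088 + 4.4352 + 5.3535 + 2.6634 + 1.9038 + 0.15 = 19.6481
R0 > 1, so the population is growing.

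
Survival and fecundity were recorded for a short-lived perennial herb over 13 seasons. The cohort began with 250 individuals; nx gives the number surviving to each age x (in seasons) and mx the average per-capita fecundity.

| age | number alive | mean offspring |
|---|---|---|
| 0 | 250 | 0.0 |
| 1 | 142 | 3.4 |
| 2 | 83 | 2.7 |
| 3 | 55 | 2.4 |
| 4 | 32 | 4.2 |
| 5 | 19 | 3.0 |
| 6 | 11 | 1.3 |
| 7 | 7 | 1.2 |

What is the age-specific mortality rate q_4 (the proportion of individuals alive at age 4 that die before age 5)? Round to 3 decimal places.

lx = nx/n0 = nx/250: 1, 0.568, 0.332, 0.22, 0.128, 0.076, 0.044, 0.028
q_4 = (l_4 − l_5) / l_4 = (0.128 − 0.076) / 0.128
     = 0.052 / 0.128 = 0.40625 → 0.406

0.406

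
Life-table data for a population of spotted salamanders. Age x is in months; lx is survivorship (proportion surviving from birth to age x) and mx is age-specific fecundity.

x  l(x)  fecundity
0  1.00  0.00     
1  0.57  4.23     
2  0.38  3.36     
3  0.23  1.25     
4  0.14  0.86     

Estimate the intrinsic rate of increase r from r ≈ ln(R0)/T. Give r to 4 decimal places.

R0 = Σ lx·mx = 0 + 2.4111 + 1.2768 + 0.2875 + 0.1204 = 4.0958
Σ x·lx·mx = 6.3088; T = 6.3088/4.0958 = 1.54031…
r ≈ ln(R0)/T = ln(4.0958)/1.54031… = 0.915376… → 0.9154

0.9154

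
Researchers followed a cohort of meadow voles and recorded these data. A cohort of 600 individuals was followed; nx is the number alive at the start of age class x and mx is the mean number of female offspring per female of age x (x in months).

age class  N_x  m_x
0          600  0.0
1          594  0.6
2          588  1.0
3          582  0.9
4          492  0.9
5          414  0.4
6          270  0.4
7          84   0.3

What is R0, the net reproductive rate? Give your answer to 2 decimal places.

3.68

lx = nx/n0 = nx/600: 1, 0.99, 0.98, 0.97, 0.82, 0.69, 0.45, 0.14
lx·mx by age: 0, 0.594, 0.98, 0.873, 0.738, 0.276, 0.18, 0.042
R0 = Σ lx·mx = 3.683 → 3.68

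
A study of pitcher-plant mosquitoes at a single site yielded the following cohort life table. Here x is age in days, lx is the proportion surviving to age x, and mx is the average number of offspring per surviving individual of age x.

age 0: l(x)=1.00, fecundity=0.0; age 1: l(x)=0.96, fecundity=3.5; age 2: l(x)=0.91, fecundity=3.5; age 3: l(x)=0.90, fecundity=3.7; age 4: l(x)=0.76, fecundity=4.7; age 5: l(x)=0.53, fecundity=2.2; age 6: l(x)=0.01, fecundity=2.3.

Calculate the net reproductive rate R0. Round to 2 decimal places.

14.64

lx·mx by age: 0, 3.36, 3.185, 3.33, 3.572, 1.166, 0.023
R0 = Σ lx·mx = 14.636 → 14.64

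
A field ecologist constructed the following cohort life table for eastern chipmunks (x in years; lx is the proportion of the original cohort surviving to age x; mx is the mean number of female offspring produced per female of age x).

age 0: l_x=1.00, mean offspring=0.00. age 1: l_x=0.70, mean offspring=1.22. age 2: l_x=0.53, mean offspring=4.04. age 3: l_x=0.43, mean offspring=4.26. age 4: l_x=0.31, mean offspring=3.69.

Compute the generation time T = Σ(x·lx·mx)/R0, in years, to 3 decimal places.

lx·mx: 0, 0.854, 2.1412, 1.8318, 1.1439 → R0 = 5.9709
x·lx·mx: 0, 0.854, 4.2824, 5.4954, 4.5756 → Σ = 15.2074
T = 15.2074 / 5.9709 = 2.546919… → 2.547

2.547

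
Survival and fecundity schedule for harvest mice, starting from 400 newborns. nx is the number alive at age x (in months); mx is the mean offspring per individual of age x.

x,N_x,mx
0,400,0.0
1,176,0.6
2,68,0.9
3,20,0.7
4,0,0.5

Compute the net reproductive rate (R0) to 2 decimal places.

lx = nx/n0 = nx/400: 1, 0.44, 0.17, 0.05, 0
lx·mx by age: 0, 0.264, 0.153, 0.035, 0
R0 = Σ lx·mx = 0.452 → 0.45

0.45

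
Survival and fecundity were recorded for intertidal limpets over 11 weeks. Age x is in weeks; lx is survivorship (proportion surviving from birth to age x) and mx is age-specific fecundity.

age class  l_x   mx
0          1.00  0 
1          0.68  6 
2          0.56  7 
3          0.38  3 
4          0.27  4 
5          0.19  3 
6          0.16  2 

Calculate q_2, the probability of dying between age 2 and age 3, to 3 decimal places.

q_2 = (l_2 − l_3) / l_2 = (0.56 − 0.38) / 0.56
     = 0.18 / 0.56 = 0.321429… → 0.321

0.321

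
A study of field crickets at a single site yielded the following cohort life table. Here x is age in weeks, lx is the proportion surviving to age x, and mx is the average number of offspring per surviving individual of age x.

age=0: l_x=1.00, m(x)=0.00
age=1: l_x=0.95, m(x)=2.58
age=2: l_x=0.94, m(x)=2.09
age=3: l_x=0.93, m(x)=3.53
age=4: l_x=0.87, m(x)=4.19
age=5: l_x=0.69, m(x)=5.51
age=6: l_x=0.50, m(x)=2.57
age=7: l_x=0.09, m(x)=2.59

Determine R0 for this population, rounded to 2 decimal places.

16.66

lx·mx by age: 0, 2.451, 1.9646, 3.2829, 3.6453, 3.8019, 1.285, 0.2331
R0 = Σ lx·mx = 16.6638 → 16.66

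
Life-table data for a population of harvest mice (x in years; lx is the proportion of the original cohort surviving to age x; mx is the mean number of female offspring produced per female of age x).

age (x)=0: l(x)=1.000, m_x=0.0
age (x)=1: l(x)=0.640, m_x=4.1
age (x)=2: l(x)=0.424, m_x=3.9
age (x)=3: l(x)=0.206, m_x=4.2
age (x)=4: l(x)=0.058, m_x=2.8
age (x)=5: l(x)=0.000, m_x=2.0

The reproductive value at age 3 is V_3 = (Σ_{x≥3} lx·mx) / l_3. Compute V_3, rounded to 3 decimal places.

4.988

lx·mx for x ≥ 3: 0.8652, 0.1624, 0 → sum = 1.0276
V_3 = 1.0276 / l_3 = 1.0276 / 0.206 = 4.98835… → 4.988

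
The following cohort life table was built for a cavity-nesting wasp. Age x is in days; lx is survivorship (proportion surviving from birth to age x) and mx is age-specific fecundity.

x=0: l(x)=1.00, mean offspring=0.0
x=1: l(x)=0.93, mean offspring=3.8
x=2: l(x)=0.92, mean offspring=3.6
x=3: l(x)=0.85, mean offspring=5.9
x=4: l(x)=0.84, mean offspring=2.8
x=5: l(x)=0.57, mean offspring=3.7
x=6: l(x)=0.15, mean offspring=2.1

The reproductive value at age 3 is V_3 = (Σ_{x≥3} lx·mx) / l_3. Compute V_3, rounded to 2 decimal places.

lx·mx for x ≥ 3: 5.015, 2.352, 2.109, 0.315 → sum = 9.791
V_3 = 9.791 / l_3 = 9.791 / 0.85 = 11.518824… → 11.52

11.52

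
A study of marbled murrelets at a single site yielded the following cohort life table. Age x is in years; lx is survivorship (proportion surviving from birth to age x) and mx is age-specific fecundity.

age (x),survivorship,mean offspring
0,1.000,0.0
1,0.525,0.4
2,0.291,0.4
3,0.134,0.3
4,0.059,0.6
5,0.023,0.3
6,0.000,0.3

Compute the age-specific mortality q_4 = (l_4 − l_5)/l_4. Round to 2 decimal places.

q_4 = (l_4 − l_5) / l_4 = (0.059 − 0.023) / 0.059
     = 0.036 / 0.059 = 0.610169… → 0.61

0.61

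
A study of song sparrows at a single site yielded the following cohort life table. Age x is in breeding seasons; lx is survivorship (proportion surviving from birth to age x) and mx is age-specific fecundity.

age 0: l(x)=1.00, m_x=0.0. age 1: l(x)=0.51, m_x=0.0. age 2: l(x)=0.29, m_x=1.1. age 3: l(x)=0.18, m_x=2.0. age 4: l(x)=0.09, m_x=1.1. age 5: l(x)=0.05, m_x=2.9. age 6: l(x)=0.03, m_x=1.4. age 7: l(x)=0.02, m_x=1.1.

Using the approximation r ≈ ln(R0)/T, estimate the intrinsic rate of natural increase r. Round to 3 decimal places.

R0 = Σ lx·mx = 0 + 0 + 0.319 + 0.36 + 0.099 + 0.145 + 0.042 + 0.022 = 0.987
Σ x·lx·mx = 3.245; T = 3.245/0.987 = 3.28774…
r ≈ ln(R0)/T = ln(0.987)/3.28774… = -0.00398… → -0.004

-0.004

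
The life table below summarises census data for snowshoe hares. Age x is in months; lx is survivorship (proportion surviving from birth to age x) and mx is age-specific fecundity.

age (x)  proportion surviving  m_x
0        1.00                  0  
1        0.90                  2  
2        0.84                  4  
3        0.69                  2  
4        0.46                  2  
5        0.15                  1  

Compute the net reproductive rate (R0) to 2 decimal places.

lx·mx by age: 0, 1.8, 3.36, 1.38, 0.92, 0.15
R0 = Σ lx·mx = 7.61 → 7.61

7.61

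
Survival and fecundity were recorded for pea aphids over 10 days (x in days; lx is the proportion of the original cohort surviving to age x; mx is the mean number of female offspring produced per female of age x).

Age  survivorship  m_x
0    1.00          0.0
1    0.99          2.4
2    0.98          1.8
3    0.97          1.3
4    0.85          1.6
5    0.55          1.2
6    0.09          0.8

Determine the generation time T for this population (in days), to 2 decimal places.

lx·mx: 0, 2.376, 1.764, 1.261, 1.36, 0.66, 0.072 → R0 = 7.493
x·lx·mx: 0, 2.376, 3.528, 3.783, 5.44, 3.3, 0.432 → Σ = 18.859
T = 18.859 / 7.493 = 2.516882… → 2.52

2.52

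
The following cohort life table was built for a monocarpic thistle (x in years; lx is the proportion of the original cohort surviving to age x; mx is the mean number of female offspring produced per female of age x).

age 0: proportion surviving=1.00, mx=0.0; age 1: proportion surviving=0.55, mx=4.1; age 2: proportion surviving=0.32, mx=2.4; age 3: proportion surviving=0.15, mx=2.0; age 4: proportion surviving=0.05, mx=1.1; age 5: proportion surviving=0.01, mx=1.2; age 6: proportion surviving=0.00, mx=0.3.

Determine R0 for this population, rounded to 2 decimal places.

3.39

lx·mx by age: 0, 2.255, 0.768, 0.3, 0.055, 0.012, 0
R0 = Σ lx·mx = 3.39 → 3.39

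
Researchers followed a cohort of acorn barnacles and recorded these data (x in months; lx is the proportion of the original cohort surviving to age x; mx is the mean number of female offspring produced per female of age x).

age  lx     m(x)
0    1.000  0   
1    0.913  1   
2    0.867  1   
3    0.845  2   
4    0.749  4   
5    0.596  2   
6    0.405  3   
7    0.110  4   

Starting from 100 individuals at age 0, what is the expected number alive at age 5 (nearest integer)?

60

Expected survivors = N0 · l_5 = 100 × 0.596 = 59.6 → 60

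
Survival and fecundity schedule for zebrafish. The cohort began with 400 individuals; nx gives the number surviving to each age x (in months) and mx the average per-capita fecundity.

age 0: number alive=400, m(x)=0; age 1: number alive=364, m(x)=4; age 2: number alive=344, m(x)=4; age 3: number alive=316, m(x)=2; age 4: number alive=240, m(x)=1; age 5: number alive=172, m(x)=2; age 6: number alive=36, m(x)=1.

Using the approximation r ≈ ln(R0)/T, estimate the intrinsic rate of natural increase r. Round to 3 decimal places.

lx = nx/n0 = nx/400: 1, 0.91, 0.86, 0.79, 0.6, 0.43, 0.09
R0 = Σ lx·mx = 0 + 3.64 + 3.44 + 1.58 + 0.6 + 0.86 + 0.09 = 10.21
Σ x·lx·mx = 22.5; T = 22.5/10.21 = 2.20372…
r ≈ ln(R0)/T = ln(10.21)/2.20372… = 1.05429… → 1.054

1.054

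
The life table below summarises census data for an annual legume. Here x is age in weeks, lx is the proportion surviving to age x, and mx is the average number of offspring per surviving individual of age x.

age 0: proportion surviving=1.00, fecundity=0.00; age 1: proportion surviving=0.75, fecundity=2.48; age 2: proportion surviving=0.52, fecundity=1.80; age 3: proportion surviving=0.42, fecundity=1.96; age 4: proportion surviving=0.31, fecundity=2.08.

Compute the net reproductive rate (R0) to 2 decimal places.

lx·mx by age: 0, 1.86, 0.936, 0.8232, 0.6448
R0 = Σ lx·mx = 4.264 → 4.26

4.26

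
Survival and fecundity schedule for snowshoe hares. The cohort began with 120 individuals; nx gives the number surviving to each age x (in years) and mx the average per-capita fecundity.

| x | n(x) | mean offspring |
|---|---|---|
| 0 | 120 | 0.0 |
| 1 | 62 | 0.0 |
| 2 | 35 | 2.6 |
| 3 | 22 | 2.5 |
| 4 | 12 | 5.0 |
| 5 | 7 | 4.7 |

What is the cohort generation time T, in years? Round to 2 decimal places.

3.15

lx = nx/n0 = nx/120: 1, 0.51667…, 0.29167…, 0.18333…, 0.1, 0.05833…
lx·mx: 0, 0, 0.758333…, 0.458333…, 0.5, 0.274167… → R0 = 1.990833…
x·lx·mx: 0, 0, 1.516667…, 1.375…, 2, 1.370833… → Σ = 6.2625…
T = 6.2625… / 1.990833… = 3.145668… → 3.15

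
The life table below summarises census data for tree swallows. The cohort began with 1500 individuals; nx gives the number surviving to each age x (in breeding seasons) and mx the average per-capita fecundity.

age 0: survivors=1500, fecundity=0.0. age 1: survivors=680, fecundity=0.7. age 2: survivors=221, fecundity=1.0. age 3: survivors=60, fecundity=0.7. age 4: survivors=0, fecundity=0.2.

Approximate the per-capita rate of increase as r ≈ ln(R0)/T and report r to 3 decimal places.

lx = nx/n0 = nx/1500: 1, 0.45333…, 0.14733…, 0.04, 0
R0 = Σ lx·mx = 0 + 0.31733… + 0.14733… + 0.028 + 0 = 0.492667…
Σ x·lx·mx = 0.696…; T = 0.696…/0.492667… = 1.41272…
r ≈ ln(R0)/T = ln(0.492667…)/1.41272… = -0.50111… → -0.501

-0.501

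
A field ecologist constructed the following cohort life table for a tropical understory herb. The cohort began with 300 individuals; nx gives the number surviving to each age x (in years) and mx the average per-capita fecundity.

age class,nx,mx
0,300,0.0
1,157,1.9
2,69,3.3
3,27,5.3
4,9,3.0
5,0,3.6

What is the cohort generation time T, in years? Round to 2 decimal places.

1.85

lx = nx/n0 = nx/300: 1, 0.52333…, 0.23, 0.09, 0.03, 0
lx·mx: 0, 0.994333…, 0.759, 0.477, 0.09, 0 → R0 = 2.320333…
x·lx·mx: 0, 0.994333…, 1.518, 1.431, 0.36, 0 → Σ = 4.303333…
T = 4.303333… / 2.320333… = 1.854619… → 1.85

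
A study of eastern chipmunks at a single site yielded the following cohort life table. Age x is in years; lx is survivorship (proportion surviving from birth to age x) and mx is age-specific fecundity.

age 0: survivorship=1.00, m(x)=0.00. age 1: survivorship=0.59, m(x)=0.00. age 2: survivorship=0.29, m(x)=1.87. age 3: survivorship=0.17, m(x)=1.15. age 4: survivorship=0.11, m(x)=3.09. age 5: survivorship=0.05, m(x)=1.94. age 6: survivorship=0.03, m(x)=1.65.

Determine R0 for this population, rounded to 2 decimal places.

1.22

lx·mx by age: 0, 0, 0.5423, 0.1955, 0.3399, 0.097, 0.0495
R0 = Σ lx·mx = 1.2242 → 1.22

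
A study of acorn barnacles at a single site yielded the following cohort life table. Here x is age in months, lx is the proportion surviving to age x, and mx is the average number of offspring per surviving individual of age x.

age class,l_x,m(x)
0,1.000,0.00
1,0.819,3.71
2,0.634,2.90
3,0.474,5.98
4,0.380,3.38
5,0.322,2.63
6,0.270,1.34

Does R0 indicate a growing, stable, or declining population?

R0 = Σ lx·mx = 0 + 3.03849 + 1.8386 + 2.83452 + 1.2844 + 0.84686 + 0.3618 = 10.20467
R0 > 1, so the population is growing.

growing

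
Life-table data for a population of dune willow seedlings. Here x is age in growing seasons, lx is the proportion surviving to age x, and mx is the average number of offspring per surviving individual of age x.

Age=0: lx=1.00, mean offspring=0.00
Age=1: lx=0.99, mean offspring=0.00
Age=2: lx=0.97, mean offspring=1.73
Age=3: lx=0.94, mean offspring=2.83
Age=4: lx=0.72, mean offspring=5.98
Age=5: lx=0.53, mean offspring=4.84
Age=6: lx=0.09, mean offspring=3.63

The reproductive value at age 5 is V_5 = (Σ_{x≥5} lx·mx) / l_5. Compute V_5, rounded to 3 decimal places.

lx·mx for x ≥ 5: 2.5652, 0.3267 → sum = 2.8919
V_5 = 2.8919 / l_5 = 2.8919 / 0.53 = 5.456415… → 5.456

5.456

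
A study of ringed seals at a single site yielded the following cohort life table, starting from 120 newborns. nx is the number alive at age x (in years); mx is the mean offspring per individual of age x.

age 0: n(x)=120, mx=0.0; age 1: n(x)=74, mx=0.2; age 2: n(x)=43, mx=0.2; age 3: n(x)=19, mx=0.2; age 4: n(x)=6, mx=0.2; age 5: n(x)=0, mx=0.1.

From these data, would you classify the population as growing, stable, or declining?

declining

lx = nx/n0 = nx/120: 1, 0.61667…, 0.35833…, 0.15833…, 0.05, 0
R0 = Σ lx·mx = 0 + 0.123333… + 0.071667… + 0.031667… + 0.01 + 0 = 0.236667…
R0 < 1, so the population is declining.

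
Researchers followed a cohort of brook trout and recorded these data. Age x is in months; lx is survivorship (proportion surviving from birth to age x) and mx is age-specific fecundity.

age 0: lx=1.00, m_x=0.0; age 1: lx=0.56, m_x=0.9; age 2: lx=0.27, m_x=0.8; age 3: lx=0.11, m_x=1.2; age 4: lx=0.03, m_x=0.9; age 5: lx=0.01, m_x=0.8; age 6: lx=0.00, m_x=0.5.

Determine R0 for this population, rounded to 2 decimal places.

lx·mx by age: 0, 0.504, 0.216, 0.132, 0.027, 0.008, 0
R0 = Σ lx·mx = 0.887 → 0.89

0.89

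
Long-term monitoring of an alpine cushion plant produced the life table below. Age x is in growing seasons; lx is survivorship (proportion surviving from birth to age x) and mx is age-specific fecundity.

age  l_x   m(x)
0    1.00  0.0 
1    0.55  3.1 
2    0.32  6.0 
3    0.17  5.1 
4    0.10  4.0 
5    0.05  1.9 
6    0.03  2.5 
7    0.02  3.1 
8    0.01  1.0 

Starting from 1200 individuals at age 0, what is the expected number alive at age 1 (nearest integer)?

660

Expected survivors = N0 · l_1 = 1200 × 0.55 = 660 → 660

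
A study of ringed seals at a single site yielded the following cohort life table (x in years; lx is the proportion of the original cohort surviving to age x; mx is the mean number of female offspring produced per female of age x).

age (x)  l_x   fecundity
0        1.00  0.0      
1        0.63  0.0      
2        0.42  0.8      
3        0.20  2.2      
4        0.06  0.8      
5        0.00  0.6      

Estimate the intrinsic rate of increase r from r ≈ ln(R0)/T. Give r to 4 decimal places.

-0.0730

R0 = Σ lx·mx = 0 + 0 + 0.336 + 0.44 + 0.048 + 0 = 0.824
Σ x·lx·mx = 2.184; T = 2.184/0.824 = 2.65049…
r ≈ ln(R0)/T = ln(0.824)/2.65049… = -0.073037… → -0.0730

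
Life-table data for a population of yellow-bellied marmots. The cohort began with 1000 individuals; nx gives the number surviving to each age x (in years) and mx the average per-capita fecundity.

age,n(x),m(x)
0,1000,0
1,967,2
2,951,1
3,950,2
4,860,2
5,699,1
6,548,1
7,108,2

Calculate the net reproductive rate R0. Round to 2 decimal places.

lx = nx/n0 = nx/1000: 1, 0.967, 0.951, 0.95, 0.86, 0.699, 0.548, 0.108
lx·mx by age: 0, 1.934, 0.951, 1.9, 1.72, 0.699, 0.548, 0.216
R0 = Σ lx·mx = 7.968 → 7.97

7.97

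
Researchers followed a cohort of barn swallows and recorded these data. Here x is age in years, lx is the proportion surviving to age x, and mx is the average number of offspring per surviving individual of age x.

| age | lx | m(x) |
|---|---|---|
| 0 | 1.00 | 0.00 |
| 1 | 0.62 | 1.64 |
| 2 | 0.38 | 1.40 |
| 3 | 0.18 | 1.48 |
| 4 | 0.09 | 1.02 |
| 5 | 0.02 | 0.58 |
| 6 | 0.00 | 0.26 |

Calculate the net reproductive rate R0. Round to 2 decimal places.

lx·mx by age: 0, 1.0168, 0.532, 0.2664, 0.0918, 0.0116, 0
R0 = Σ lx·mx = 1.9186 → 1.92

1.92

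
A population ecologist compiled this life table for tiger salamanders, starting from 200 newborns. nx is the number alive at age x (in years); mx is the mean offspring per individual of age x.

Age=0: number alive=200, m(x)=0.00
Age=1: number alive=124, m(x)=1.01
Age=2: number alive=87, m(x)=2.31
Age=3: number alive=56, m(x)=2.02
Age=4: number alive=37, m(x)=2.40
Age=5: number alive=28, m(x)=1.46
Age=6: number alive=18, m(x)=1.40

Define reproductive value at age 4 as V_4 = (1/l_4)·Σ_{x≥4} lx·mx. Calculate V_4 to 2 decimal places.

4.19

lx = nx/n0 = nx/200: 1, 0.62, 0.435, 0.28, 0.185, 0.14, 0.09
lx·mx for x ≥ 4: 0.444, 0.2044, 0.126 → sum = 0.7744
V_4 = 0.7744 / l_4 = 0.7744 / 0.185 = 4.185946… → 4.19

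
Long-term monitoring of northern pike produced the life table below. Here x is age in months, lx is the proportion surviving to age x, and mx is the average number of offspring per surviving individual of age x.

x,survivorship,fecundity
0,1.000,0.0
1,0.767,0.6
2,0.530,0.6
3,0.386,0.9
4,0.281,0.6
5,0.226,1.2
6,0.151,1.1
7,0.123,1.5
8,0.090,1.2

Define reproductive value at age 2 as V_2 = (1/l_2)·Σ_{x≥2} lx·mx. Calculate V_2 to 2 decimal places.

lx·mx for x ≥ 2: 0.318, 0.3474, 0.1686, 0.2712, 0.1661, 0.1845, 0.108 → sum = 1.5638
V_2 = 1.5638 / l_2 = 1.5638 / 0.53 = 2.950566… → 2.95

2.95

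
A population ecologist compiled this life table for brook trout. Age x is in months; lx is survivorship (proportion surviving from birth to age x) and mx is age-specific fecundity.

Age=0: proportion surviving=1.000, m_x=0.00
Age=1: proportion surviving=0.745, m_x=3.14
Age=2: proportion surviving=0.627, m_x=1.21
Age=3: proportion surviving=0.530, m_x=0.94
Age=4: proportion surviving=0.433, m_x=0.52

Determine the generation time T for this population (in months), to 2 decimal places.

lx·mx: 0, 2.3393, 0.75867, 0.4982, 0.22516 → R0 = 3.82133
x·lx·mx: 0, 2.3393, 1.51734, 1.4946, 0.90064 → Σ = 6.25188
T = 6.25188 / 3.82133 = 1.636048… → 1.64

1.64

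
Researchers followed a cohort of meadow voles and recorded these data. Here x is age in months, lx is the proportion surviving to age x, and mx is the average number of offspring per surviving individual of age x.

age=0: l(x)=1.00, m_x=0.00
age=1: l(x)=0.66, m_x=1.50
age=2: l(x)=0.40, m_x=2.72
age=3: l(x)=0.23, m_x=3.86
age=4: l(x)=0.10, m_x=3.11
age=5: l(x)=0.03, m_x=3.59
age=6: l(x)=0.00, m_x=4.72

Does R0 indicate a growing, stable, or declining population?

growing

R0 = Σ lx·mx = 0 + 0.99 + 1.088 + 0.8878 + 0.311 + 0.1077 + 0 = 3.3845
R0 > 1, so the population is growing.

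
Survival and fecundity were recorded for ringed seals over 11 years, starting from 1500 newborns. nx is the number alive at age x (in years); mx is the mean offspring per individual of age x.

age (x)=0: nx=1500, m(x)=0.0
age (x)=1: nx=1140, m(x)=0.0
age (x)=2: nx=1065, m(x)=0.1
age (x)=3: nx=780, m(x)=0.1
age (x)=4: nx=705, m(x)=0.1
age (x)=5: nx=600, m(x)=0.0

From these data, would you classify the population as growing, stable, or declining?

declining

lx = nx/n0 = nx/1500: 1, 0.76, 0.71, 0.52, 0.47, 0.4
R0 = Σ lx·mx = 0 + 0 + 0.071 + 0.052 + 0.047 + 0 = 0.17
R0 < 1, so the population is declining.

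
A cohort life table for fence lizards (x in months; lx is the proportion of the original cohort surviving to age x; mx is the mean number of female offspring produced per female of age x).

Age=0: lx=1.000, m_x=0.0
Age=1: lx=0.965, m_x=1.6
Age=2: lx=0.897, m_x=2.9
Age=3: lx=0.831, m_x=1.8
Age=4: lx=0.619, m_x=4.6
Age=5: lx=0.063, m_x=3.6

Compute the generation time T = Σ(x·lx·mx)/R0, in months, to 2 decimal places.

2.73

lx·mx: 0, 1.544, 2.6013, 1.4958, 2.8474, 0.2268 → R0 = 8.7153
x·lx·mx: 0, 1.544, 5.2026, 4.4874, 11.3896, 1.134 → Σ = 23.7576
T = 23.7576 / 8.7153 = 2.725965… → 2.73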